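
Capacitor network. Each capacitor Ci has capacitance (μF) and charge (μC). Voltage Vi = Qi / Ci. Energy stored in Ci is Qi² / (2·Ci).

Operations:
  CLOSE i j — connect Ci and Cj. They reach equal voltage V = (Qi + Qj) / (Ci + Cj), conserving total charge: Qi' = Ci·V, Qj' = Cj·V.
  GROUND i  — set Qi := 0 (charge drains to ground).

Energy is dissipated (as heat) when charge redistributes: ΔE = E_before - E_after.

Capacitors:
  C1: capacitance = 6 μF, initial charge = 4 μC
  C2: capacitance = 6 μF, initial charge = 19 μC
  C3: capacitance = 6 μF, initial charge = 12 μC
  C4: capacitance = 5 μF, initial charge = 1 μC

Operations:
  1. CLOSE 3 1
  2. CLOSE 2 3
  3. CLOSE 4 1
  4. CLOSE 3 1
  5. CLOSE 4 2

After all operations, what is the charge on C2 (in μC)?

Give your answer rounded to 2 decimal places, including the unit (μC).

Initial: C1(6μF, Q=4μC, V=0.67V), C2(6μF, Q=19μC, V=3.17V), C3(6μF, Q=12μC, V=2.00V), C4(5μF, Q=1μC, V=0.20V)
Op 1: CLOSE 3-1: Q_total=16.00, C_total=12.00, V=1.33; Q3=8.00, Q1=8.00; dissipated=2.667
Op 2: CLOSE 2-3: Q_total=27.00, C_total=12.00, V=2.25; Q2=13.50, Q3=13.50; dissipated=5.042
Op 3: CLOSE 4-1: Q_total=9.00, C_total=11.00, V=0.82; Q4=4.09, Q1=4.91; dissipated=1.752
Op 4: CLOSE 3-1: Q_total=18.41, C_total=12.00, V=1.53; Q3=9.20, Q1=9.20; dissipated=3.075
Op 5: CLOSE 4-2: Q_total=17.59, C_total=11.00, V=1.60; Q4=8.00, Q2=9.60; dissipated=2.796
Final charges: Q1=9.20, Q2=9.60, Q3=9.20, Q4=8.00

Answer: 9.60 μC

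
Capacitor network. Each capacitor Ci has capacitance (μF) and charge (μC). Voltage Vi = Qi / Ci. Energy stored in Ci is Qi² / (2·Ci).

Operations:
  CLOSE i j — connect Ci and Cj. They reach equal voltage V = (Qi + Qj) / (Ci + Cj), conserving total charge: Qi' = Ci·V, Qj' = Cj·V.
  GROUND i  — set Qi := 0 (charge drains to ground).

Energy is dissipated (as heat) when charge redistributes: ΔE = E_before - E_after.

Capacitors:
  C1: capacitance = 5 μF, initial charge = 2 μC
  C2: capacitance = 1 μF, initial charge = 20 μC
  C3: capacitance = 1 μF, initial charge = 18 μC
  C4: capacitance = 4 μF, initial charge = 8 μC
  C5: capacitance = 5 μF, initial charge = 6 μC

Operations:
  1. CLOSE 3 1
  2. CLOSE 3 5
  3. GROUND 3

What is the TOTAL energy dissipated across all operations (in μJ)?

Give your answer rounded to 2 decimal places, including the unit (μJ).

Initial: C1(5μF, Q=2μC, V=0.40V), C2(1μF, Q=20μC, V=20.00V), C3(1μF, Q=18μC, V=18.00V), C4(4μF, Q=8μC, V=2.00V), C5(5μF, Q=6μC, V=1.20V)
Op 1: CLOSE 3-1: Q_total=20.00, C_total=6.00, V=3.33; Q3=3.33, Q1=16.67; dissipated=129.067
Op 2: CLOSE 3-5: Q_total=9.33, C_total=6.00, V=1.56; Q3=1.56, Q5=7.78; dissipated=1.896
Op 3: GROUND 3: Q3=0; energy lost=1.210
Total dissipated: 132.173 μJ

Answer: 132.17 μJ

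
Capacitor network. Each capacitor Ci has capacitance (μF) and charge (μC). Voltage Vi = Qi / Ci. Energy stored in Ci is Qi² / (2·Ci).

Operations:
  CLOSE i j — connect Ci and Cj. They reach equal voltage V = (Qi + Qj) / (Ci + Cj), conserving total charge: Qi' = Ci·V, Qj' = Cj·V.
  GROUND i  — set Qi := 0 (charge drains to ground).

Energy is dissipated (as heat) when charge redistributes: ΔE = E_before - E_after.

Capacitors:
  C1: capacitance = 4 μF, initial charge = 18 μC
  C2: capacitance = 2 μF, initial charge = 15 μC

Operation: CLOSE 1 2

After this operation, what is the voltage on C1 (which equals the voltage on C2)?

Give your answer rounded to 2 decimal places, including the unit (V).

Initial: C1(4μF, Q=18μC, V=4.50V), C2(2μF, Q=15μC, V=7.50V)
Op 1: CLOSE 1-2: Q_total=33.00, C_total=6.00, V=5.50; Q1=22.00, Q2=11.00; dissipated=6.000

Answer: 5.50 V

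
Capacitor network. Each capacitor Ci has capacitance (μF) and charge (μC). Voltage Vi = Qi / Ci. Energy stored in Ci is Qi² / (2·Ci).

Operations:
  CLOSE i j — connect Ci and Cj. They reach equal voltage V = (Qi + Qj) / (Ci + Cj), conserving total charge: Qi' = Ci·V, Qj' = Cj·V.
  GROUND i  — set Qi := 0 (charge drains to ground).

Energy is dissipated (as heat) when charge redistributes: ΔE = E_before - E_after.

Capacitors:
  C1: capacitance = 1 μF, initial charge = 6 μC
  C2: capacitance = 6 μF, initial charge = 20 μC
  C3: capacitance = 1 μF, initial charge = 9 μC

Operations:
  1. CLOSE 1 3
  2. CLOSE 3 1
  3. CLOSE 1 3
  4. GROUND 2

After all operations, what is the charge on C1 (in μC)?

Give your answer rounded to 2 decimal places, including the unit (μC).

Initial: C1(1μF, Q=6μC, V=6.00V), C2(6μF, Q=20μC, V=3.33V), C3(1μF, Q=9μC, V=9.00V)
Op 1: CLOSE 1-3: Q_total=15.00, C_total=2.00, V=7.50; Q1=7.50, Q3=7.50; dissipated=2.250
Op 2: CLOSE 3-1: Q_total=15.00, C_total=2.00, V=7.50; Q3=7.50, Q1=7.50; dissipated=0.000
Op 3: CLOSE 1-3: Q_total=15.00, C_total=2.00, V=7.50; Q1=7.50, Q3=7.50; dissipated=0.000
Op 4: GROUND 2: Q2=0; energy lost=33.333
Final charges: Q1=7.50, Q2=0.00, Q3=7.50

Answer: 7.50 μC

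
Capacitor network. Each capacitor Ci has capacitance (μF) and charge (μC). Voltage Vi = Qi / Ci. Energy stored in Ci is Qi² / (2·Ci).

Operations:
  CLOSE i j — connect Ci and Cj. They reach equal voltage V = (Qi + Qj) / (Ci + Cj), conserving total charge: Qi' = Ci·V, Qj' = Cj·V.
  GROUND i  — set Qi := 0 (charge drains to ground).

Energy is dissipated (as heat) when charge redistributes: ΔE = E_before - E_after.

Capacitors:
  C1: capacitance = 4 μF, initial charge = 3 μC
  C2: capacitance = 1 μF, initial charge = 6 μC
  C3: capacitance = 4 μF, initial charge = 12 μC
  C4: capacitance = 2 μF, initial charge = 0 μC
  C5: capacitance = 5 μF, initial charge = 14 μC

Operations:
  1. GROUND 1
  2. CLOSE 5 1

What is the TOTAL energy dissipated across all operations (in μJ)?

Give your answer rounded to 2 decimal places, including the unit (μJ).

Initial: C1(4μF, Q=3μC, V=0.75V), C2(1μF, Q=6μC, V=6.00V), C3(4μF, Q=12μC, V=3.00V), C4(2μF, Q=0μC, V=0.00V), C5(5μF, Q=14μC, V=2.80V)
Op 1: GROUND 1: Q1=0; energy lost=1.125
Op 2: CLOSE 5-1: Q_total=14.00, C_total=9.00, V=1.56; Q5=7.78, Q1=6.22; dissipated=8.711
Total dissipated: 9.836 μJ

Answer: 9.84 μJ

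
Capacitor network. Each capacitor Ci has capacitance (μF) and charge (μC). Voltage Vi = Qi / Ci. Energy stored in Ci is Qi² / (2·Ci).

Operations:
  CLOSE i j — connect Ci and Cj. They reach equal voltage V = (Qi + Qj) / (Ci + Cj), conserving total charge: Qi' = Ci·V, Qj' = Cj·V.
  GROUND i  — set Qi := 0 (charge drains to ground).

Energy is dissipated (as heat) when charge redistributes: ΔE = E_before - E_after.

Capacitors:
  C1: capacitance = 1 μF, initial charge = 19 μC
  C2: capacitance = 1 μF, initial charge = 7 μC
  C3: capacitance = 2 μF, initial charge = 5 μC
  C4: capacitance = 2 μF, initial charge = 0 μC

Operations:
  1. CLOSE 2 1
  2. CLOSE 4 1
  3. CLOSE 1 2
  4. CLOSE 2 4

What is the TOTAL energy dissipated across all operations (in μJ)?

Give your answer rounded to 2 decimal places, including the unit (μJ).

Initial: C1(1μF, Q=19μC, V=19.00V), C2(1μF, Q=7μC, V=7.00V), C3(2μF, Q=5μC, V=2.50V), C4(2μF, Q=0μC, V=0.00V)
Op 1: CLOSE 2-1: Q_total=26.00, C_total=2.00, V=13.00; Q2=13.00, Q1=13.00; dissipated=36.000
Op 2: CLOSE 4-1: Q_total=13.00, C_total=3.00, V=4.33; Q4=8.67, Q1=4.33; dissipated=56.333
Op 3: CLOSE 1-2: Q_total=17.33, C_total=2.00, V=8.67; Q1=8.67, Q2=8.67; dissipated=18.778
Op 4: CLOSE 2-4: Q_total=17.33, C_total=3.00, V=5.78; Q2=5.78, Q4=11.56; dissipated=6.259
Total dissipated: 117.370 μJ

Answer: 117.37 μJ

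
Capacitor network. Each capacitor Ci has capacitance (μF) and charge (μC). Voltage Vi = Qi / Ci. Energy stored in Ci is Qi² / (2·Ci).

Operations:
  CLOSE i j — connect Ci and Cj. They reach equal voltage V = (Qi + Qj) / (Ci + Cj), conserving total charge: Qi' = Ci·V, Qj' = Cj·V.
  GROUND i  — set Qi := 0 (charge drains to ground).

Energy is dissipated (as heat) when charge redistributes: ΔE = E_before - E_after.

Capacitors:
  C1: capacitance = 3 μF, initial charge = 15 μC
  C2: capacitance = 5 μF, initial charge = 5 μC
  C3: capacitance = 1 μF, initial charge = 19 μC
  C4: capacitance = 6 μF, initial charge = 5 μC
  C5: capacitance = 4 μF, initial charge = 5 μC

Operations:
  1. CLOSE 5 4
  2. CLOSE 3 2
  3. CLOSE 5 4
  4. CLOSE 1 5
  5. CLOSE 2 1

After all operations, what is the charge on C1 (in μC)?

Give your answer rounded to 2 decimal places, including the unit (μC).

Initial: C1(3μF, Q=15μC, V=5.00V), C2(5μF, Q=5μC, V=1.00V), C3(1μF, Q=19μC, V=19.00V), C4(6μF, Q=5μC, V=0.83V), C5(4μF, Q=5μC, V=1.25V)
Op 1: CLOSE 5-4: Q_total=10.00, C_total=10.00, V=1.00; Q5=4.00, Q4=6.00; dissipated=0.208
Op 2: CLOSE 3-2: Q_total=24.00, C_total=6.00, V=4.00; Q3=4.00, Q2=20.00; dissipated=135.000
Op 3: CLOSE 5-4: Q_total=10.00, C_total=10.00, V=1.00; Q5=4.00, Q4=6.00; dissipated=0.000
Op 4: CLOSE 1-5: Q_total=19.00, C_total=7.00, V=2.71; Q1=8.14, Q5=10.86; dissipated=13.714
Op 5: CLOSE 2-1: Q_total=28.14, C_total=8.00, V=3.52; Q2=17.59, Q1=10.55; dissipated=1.550
Final charges: Q1=10.55, Q2=17.59, Q3=4.00, Q4=6.00, Q5=10.86

Answer: 10.55 μC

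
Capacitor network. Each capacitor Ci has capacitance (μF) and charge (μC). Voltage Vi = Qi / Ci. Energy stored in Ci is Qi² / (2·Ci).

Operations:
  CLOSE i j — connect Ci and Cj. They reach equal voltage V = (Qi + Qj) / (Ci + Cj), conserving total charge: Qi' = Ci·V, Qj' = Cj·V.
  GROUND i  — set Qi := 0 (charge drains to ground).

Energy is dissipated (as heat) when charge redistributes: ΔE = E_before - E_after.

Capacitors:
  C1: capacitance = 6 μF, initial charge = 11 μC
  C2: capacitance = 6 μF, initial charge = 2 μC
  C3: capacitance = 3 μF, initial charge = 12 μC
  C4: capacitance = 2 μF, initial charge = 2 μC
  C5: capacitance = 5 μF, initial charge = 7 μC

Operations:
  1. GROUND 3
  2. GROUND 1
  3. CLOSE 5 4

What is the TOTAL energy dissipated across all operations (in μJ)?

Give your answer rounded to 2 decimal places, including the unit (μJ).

Initial: C1(6μF, Q=11μC, V=1.83V), C2(6μF, Q=2μC, V=0.33V), C3(3μF, Q=12μC, V=4.00V), C4(2μF, Q=2μC, V=1.00V), C5(5μF, Q=7μC, V=1.40V)
Op 1: GROUND 3: Q3=0; energy lost=24.000
Op 2: GROUND 1: Q1=0; energy lost=10.083
Op 3: CLOSE 5-4: Q_total=9.00, C_total=7.00, V=1.29; Q5=6.43, Q4=2.57; dissipated=0.114
Total dissipated: 34.198 μJ

Answer: 34.20 μJ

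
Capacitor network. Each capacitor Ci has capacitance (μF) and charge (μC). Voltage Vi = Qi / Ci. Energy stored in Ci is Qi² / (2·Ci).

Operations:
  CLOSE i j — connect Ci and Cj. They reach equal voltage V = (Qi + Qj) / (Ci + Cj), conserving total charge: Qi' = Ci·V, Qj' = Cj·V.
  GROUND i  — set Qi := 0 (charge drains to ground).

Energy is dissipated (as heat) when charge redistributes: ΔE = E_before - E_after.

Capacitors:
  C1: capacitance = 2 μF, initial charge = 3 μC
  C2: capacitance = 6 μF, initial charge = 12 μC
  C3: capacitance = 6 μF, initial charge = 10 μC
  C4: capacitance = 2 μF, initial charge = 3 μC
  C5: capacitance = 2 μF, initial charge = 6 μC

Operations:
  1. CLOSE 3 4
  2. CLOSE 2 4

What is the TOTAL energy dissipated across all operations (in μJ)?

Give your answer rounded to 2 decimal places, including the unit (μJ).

Initial: C1(2μF, Q=3μC, V=1.50V), C2(6μF, Q=12μC, V=2.00V), C3(6μF, Q=10μC, V=1.67V), C4(2μF, Q=3μC, V=1.50V), C5(2μF, Q=6μC, V=3.00V)
Op 1: CLOSE 3-4: Q_total=13.00, C_total=8.00, V=1.62; Q3=9.75, Q4=3.25; dissipated=0.021
Op 2: CLOSE 2-4: Q_total=15.25, C_total=8.00, V=1.91; Q2=11.44, Q4=3.81; dissipated=0.105
Total dissipated: 0.126 μJ

Answer: 0.13 μJ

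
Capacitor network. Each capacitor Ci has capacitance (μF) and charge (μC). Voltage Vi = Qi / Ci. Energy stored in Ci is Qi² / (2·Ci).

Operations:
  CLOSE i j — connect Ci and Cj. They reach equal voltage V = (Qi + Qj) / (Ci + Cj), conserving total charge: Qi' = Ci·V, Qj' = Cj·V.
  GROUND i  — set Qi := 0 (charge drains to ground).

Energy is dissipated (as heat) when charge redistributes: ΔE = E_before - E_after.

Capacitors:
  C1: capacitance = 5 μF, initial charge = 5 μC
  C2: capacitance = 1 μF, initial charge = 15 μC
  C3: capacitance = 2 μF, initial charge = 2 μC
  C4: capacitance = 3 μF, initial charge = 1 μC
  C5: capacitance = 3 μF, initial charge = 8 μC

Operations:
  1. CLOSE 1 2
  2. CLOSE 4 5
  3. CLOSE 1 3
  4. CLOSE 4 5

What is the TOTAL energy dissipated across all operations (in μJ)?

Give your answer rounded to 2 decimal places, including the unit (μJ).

Answer: 89.64 μJ

Derivation:
Initial: C1(5μF, Q=5μC, V=1.00V), C2(1μF, Q=15μC, V=15.00V), C3(2μF, Q=2μC, V=1.00V), C4(3μF, Q=1μC, V=0.33V), C5(3μF, Q=8μC, V=2.67V)
Op 1: CLOSE 1-2: Q_total=20.00, C_total=6.00, V=3.33; Q1=16.67, Q2=3.33; dissipated=81.667
Op 2: CLOSE 4-5: Q_total=9.00, C_total=6.00, V=1.50; Q4=4.50, Q5=4.50; dissipated=4.083
Op 3: CLOSE 1-3: Q_total=18.67, C_total=7.00, V=2.67; Q1=13.33, Q3=5.33; dissipated=3.889
Op 4: CLOSE 4-5: Q_total=9.00, C_total=6.00, V=1.50; Q4=4.50, Q5=4.50; dissipated=0.000
Total dissipated: 89.639 μJ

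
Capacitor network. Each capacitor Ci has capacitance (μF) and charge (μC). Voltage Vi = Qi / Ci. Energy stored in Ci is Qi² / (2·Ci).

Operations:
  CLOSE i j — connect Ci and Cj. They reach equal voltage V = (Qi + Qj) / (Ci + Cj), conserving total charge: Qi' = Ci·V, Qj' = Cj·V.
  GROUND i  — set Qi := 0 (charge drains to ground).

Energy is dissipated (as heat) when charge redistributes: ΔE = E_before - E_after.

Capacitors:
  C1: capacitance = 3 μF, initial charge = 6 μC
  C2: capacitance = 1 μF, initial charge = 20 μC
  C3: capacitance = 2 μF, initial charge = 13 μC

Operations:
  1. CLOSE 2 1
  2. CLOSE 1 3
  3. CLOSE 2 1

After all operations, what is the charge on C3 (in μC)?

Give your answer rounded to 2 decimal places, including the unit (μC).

Answer: 13.00 μC

Derivation:
Initial: C1(3μF, Q=6μC, V=2.00V), C2(1μF, Q=20μC, V=20.00V), C3(2μF, Q=13μC, V=6.50V)
Op 1: CLOSE 2-1: Q_total=26.00, C_total=4.00, V=6.50; Q2=6.50, Q1=19.50; dissipated=121.500
Op 2: CLOSE 1-3: Q_total=32.50, C_total=5.00, V=6.50; Q1=19.50, Q3=13.00; dissipated=0.000
Op 3: CLOSE 2-1: Q_total=26.00, C_total=4.00, V=6.50; Q2=6.50, Q1=19.50; dissipated=0.000
Final charges: Q1=19.50, Q2=6.50, Q3=13.00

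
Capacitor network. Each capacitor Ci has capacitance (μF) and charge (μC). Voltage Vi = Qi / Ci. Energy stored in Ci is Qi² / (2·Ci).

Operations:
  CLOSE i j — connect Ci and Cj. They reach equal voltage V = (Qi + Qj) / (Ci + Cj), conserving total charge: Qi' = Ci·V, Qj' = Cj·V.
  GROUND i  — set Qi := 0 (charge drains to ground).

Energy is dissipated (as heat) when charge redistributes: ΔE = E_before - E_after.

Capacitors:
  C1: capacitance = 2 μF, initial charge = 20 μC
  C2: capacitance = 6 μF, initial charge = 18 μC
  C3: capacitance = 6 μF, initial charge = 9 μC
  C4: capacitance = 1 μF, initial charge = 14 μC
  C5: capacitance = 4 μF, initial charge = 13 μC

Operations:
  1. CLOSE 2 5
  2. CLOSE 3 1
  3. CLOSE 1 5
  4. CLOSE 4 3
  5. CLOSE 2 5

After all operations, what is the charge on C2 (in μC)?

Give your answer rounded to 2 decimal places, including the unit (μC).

Answer: 19.02 μC

Derivation:
Initial: C1(2μF, Q=20μC, V=10.00V), C2(6μF, Q=18μC, V=3.00V), C3(6μF, Q=9μC, V=1.50V), C4(1μF, Q=14μC, V=14.00V), C5(4μF, Q=13μC, V=3.25V)
Op 1: CLOSE 2-5: Q_total=31.00, C_total=10.00, V=3.10; Q2=18.60, Q5=12.40; dissipated=0.075
Op 2: CLOSE 3-1: Q_total=29.00, C_total=8.00, V=3.62; Q3=21.75, Q1=7.25; dissipated=54.188
Op 3: CLOSE 1-5: Q_total=19.65, C_total=6.00, V=3.27; Q1=6.55, Q5=13.10; dissipated=0.184
Op 4: CLOSE 4-3: Q_total=35.75, C_total=7.00, V=5.11; Q4=5.11, Q3=30.64; dissipated=46.132
Op 5: CLOSE 2-5: Q_total=31.70, C_total=10.00, V=3.17; Q2=19.02, Q5=12.68; dissipated=0.037
Final charges: Q1=6.55, Q2=19.02, Q3=30.64, Q4=5.11, Q5=12.68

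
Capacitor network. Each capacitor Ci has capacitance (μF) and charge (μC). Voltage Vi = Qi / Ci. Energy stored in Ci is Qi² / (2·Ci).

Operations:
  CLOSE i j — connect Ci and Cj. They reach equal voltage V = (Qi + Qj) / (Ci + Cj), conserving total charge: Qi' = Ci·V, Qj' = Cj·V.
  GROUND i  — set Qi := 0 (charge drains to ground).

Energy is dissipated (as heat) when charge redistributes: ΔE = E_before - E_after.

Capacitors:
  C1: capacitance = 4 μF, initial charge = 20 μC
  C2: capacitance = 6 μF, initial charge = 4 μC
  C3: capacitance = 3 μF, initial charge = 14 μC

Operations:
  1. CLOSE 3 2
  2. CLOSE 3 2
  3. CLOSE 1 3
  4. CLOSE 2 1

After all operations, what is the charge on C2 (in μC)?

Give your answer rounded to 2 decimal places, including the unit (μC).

Initial: C1(4μF, Q=20μC, V=5.00V), C2(6μF, Q=4μC, V=0.67V), C3(3μF, Q=14μC, V=4.67V)
Op 1: CLOSE 3-2: Q_total=18.00, C_total=9.00, V=2.00; Q3=6.00, Q2=12.00; dissipated=16.000
Op 2: CLOSE 3-2: Q_total=18.00, C_total=9.00, V=2.00; Q3=6.00, Q2=12.00; dissipated=0.000
Op 3: CLOSE 1-3: Q_total=26.00, C_total=7.00, V=3.71; Q1=14.86, Q3=11.14; dissipated=7.714
Op 4: CLOSE 2-1: Q_total=26.86, C_total=10.00, V=2.69; Q2=16.11, Q1=10.74; dissipated=3.527
Final charges: Q1=10.74, Q2=16.11, Q3=11.14

Answer: 16.11 μC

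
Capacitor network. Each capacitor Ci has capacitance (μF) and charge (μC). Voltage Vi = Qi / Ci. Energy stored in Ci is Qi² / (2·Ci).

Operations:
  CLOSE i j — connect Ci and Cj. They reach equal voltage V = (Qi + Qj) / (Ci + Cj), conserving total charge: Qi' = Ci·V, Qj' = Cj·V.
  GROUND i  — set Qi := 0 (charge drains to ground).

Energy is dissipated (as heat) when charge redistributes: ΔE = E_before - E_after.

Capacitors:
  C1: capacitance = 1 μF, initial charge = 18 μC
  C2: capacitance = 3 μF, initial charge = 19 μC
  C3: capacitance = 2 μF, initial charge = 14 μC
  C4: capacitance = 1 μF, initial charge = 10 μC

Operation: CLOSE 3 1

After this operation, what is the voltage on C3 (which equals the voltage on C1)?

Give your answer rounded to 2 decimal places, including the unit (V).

Answer: 10.67 V

Derivation:
Initial: C1(1μF, Q=18μC, V=18.00V), C2(3μF, Q=19μC, V=6.33V), C3(2μF, Q=14μC, V=7.00V), C4(1μF, Q=10μC, V=10.00V)
Op 1: CLOSE 3-1: Q_total=32.00, C_total=3.00, V=10.67; Q3=21.33, Q1=10.67; dissipated=40.333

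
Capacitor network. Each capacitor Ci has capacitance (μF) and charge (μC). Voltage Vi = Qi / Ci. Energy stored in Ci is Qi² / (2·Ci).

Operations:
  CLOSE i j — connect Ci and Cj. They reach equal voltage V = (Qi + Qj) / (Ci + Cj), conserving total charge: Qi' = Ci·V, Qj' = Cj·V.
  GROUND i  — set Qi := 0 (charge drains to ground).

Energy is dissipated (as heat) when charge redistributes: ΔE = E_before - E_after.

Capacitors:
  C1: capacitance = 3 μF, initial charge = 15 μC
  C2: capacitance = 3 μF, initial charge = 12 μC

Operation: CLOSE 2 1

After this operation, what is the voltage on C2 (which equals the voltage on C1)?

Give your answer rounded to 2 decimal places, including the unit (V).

Initial: C1(3μF, Q=15μC, V=5.00V), C2(3μF, Q=12μC, V=4.00V)
Op 1: CLOSE 2-1: Q_total=27.00, C_total=6.00, V=4.50; Q2=13.50, Q1=13.50; dissipated=0.750

Answer: 4.50 V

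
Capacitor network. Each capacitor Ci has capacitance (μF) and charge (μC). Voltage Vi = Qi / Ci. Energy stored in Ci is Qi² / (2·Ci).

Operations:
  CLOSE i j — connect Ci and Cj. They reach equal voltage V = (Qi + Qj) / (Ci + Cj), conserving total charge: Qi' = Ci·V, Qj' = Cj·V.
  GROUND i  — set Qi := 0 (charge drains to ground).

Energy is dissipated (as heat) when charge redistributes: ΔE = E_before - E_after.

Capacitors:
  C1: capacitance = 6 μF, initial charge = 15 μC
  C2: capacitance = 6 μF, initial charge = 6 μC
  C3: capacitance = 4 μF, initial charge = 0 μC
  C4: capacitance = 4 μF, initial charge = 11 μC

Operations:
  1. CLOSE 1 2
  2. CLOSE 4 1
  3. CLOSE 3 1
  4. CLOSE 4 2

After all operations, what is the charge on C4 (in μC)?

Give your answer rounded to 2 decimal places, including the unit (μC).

Initial: C1(6μF, Q=15μC, V=2.50V), C2(6μF, Q=6μC, V=1.00V), C3(4μF, Q=0μC, V=0.00V), C4(4μF, Q=11μC, V=2.75V)
Op 1: CLOSE 1-2: Q_total=21.00, C_total=12.00, V=1.75; Q1=10.50, Q2=10.50; dissipated=3.375
Op 2: CLOSE 4-1: Q_total=21.50, C_total=10.00, V=2.15; Q4=8.60, Q1=12.90; dissipated=1.200
Op 3: CLOSE 3-1: Q_total=12.90, C_total=10.00, V=1.29; Q3=5.16, Q1=7.74; dissipated=5.547
Op 4: CLOSE 4-2: Q_total=19.10, C_total=10.00, V=1.91; Q4=7.64, Q2=11.46; dissipated=0.192
Final charges: Q1=7.74, Q2=11.46, Q3=5.16, Q4=7.64

Answer: 7.64 μC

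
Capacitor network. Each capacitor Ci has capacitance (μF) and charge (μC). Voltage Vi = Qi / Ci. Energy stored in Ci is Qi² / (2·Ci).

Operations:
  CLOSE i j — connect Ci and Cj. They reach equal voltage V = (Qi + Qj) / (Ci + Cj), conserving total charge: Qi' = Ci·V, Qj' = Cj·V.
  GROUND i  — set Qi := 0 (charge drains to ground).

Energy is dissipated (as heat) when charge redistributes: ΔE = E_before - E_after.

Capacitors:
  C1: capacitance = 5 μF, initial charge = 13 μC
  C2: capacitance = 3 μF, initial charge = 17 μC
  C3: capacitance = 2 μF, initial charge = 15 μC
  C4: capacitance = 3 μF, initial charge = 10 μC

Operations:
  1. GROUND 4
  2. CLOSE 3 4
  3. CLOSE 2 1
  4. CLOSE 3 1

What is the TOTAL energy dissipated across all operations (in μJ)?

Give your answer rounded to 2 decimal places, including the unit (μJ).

Initial: C1(5μF, Q=13μC, V=2.60V), C2(3μF, Q=17μC, V=5.67V), C3(2μF, Q=15μC, V=7.50V), C4(3μF, Q=10μC, V=3.33V)
Op 1: GROUND 4: Q4=0; energy lost=16.667
Op 2: CLOSE 3-4: Q_total=15.00, C_total=5.00, V=3.00; Q3=6.00, Q4=9.00; dissipated=33.750
Op 3: CLOSE 2-1: Q_total=30.00, C_total=8.00, V=3.75; Q2=11.25, Q1=18.75; dissipated=8.817
Op 4: CLOSE 3-1: Q_total=24.75, C_total=7.00, V=3.54; Q3=7.07, Q1=17.68; dissipated=0.402
Total dissipated: 59.635 μJ

Answer: 59.64 μJ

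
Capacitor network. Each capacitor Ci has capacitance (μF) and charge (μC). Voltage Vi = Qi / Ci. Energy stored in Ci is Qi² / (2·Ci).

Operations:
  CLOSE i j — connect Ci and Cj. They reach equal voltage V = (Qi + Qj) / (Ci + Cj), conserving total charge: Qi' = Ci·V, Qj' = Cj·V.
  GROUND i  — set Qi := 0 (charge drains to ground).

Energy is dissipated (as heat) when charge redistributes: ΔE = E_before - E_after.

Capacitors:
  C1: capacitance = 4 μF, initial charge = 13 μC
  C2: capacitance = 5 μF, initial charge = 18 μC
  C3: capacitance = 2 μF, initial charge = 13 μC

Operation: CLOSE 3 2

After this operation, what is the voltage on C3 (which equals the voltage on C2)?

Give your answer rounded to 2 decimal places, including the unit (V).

Answer: 4.43 V

Derivation:
Initial: C1(4μF, Q=13μC, V=3.25V), C2(5μF, Q=18μC, V=3.60V), C3(2μF, Q=13μC, V=6.50V)
Op 1: CLOSE 3-2: Q_total=31.00, C_total=7.00, V=4.43; Q3=8.86, Q2=22.14; dissipated=6.007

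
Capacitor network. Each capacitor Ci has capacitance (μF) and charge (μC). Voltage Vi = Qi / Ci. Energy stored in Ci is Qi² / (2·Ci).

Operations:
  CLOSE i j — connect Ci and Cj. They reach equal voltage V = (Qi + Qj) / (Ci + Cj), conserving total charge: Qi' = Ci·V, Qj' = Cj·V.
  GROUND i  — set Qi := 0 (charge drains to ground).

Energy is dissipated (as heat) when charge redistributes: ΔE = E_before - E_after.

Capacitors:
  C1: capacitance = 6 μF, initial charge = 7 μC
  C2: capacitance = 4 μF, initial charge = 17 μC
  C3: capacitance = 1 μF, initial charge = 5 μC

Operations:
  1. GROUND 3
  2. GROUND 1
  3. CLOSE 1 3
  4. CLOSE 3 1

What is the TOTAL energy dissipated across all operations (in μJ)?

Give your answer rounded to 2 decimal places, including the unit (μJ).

Answer: 16.58 μJ

Derivation:
Initial: C1(6μF, Q=7μC, V=1.17V), C2(4μF, Q=17μC, V=4.25V), C3(1μF, Q=5μC, V=5.00V)
Op 1: GROUND 3: Q3=0; energy lost=12.500
Op 2: GROUND 1: Q1=0; energy lost=4.083
Op 3: CLOSE 1-3: Q_total=0.00, C_total=7.00, V=0.00; Q1=0.00, Q3=0.00; dissipated=0.000
Op 4: CLOSE 3-1: Q_total=0.00, C_total=7.00, V=0.00; Q3=0.00, Q1=0.00; dissipated=0.000
Total dissipated: 16.583 μJ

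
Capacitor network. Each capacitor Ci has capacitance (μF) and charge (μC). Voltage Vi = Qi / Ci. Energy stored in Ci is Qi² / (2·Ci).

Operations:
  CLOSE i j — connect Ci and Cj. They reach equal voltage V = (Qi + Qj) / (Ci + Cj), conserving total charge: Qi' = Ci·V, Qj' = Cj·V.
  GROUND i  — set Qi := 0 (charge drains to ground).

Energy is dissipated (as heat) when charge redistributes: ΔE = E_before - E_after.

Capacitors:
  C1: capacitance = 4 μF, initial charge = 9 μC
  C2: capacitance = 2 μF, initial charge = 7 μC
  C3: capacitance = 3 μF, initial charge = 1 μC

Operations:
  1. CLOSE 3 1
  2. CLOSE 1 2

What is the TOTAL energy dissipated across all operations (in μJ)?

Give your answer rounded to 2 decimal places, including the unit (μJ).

Answer: 6.01 μJ

Derivation:
Initial: C1(4μF, Q=9μC, V=2.25V), C2(2μF, Q=7μC, V=3.50V), C3(3μF, Q=1μC, V=0.33V)
Op 1: CLOSE 3-1: Q_total=10.00, C_total=7.00, V=1.43; Q3=4.29, Q1=5.71; dissipated=3.149
Op 2: CLOSE 1-2: Q_total=12.71, C_total=6.00, V=2.12; Q1=8.48, Q2=4.24; dissipated=2.861
Total dissipated: 6.009 μJ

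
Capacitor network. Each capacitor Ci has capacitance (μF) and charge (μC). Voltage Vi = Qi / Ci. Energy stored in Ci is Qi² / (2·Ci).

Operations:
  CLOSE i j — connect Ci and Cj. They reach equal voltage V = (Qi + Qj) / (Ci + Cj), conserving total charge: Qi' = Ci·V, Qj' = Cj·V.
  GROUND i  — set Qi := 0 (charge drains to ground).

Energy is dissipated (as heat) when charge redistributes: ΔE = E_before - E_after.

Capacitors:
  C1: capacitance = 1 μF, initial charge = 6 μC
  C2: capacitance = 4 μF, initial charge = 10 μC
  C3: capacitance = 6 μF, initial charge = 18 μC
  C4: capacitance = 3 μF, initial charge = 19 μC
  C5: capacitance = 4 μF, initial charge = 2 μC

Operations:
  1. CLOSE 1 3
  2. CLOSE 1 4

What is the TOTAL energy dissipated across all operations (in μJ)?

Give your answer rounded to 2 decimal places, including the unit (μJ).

Answer: 7.02 μJ

Derivation:
Initial: C1(1μF, Q=6μC, V=6.00V), C2(4μF, Q=10μC, V=2.50V), C3(6μF, Q=18μC, V=3.00V), C4(3μF, Q=19μC, V=6.33V), C5(4μF, Q=2μC, V=0.50V)
Op 1: CLOSE 1-3: Q_total=24.00, C_total=7.00, V=3.43; Q1=3.43, Q3=20.57; dissipated=3.857
Op 2: CLOSE 1-4: Q_total=22.43, C_total=4.00, V=5.61; Q1=5.61, Q4=16.82; dissipated=3.164
Total dissipated: 7.021 μJ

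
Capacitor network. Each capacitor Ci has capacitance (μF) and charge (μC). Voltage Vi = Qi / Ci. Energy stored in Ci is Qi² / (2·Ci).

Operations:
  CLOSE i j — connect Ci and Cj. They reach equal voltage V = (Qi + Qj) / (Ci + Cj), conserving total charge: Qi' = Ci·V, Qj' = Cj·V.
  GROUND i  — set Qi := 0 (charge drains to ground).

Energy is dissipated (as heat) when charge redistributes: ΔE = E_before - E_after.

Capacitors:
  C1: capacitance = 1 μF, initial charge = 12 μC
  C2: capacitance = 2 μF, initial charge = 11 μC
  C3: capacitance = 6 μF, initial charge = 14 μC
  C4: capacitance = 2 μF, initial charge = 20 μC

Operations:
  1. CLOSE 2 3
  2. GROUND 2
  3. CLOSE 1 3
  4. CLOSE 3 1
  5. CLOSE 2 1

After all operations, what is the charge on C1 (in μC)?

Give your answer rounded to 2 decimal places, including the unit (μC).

Answer: 1.46 μC

Derivation:
Initial: C1(1μF, Q=12μC, V=12.00V), C2(2μF, Q=11μC, V=5.50V), C3(6μF, Q=14μC, V=2.33V), C4(2μF, Q=20μC, V=10.00V)
Op 1: CLOSE 2-3: Q_total=25.00, C_total=8.00, V=3.12; Q2=6.25, Q3=18.75; dissipated=7.521
Op 2: GROUND 2: Q2=0; energy lost=9.766
Op 3: CLOSE 1-3: Q_total=30.75, C_total=7.00, V=4.39; Q1=4.39, Q3=26.36; dissipated=33.757
Op 4: CLOSE 3-1: Q_total=30.75, C_total=7.00, V=4.39; Q3=26.36, Q1=4.39; dissipated=0.000
Op 5: CLOSE 2-1: Q_total=4.39, C_total=3.00, V=1.46; Q2=2.93, Q1=1.46; dissipated=6.432
Final charges: Q1=1.46, Q2=2.93, Q3=26.36, Q4=20.00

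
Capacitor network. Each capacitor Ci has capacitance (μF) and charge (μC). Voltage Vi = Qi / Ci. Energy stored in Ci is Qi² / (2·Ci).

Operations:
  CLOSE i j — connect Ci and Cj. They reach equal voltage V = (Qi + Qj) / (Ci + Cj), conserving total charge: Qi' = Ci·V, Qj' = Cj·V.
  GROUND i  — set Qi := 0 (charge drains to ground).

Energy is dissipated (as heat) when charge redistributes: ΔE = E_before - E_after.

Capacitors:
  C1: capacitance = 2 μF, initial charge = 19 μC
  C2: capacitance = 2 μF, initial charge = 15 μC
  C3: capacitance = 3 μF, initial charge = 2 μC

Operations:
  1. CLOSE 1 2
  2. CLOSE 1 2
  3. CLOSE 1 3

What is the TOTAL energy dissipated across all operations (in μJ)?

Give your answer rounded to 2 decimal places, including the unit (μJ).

Answer: 38.82 μJ

Derivation:
Initial: C1(2μF, Q=19μC, V=9.50V), C2(2μF, Q=15μC, V=7.50V), C3(3μF, Q=2μC, V=0.67V)
Op 1: CLOSE 1-2: Q_total=34.00, C_total=4.00, V=8.50; Q1=17.00, Q2=17.00; dissipated=2.000
Op 2: CLOSE 1-2: Q_total=34.00, C_total=4.00, V=8.50; Q1=17.00, Q2=17.00; dissipated=0.000
Op 3: CLOSE 1-3: Q_total=19.00, C_total=5.00, V=3.80; Q1=7.60, Q3=11.40; dissipated=36.817
Total dissipated: 38.817 μJ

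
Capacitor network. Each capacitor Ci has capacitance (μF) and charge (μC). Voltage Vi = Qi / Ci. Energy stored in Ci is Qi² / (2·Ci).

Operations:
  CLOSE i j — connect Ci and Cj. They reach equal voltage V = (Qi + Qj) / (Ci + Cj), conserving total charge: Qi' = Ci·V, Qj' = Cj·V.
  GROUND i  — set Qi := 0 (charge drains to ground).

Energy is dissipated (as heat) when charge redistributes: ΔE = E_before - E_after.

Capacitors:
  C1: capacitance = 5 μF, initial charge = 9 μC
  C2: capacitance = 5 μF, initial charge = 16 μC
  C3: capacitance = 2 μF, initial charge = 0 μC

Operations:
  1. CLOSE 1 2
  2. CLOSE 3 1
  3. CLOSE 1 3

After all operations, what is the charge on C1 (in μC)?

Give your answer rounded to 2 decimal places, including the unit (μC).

Initial: C1(5μF, Q=9μC, V=1.80V), C2(5μF, Q=16μC, V=3.20V), C3(2μF, Q=0μC, V=0.00V)
Op 1: CLOSE 1-2: Q_total=25.00, C_total=10.00, V=2.50; Q1=12.50, Q2=12.50; dissipated=2.450
Op 2: CLOSE 3-1: Q_total=12.50, C_total=7.00, V=1.79; Q3=3.57, Q1=8.93; dissipated=4.464
Op 3: CLOSE 1-3: Q_total=12.50, C_total=7.00, V=1.79; Q1=8.93, Q3=3.57; dissipated=0.000
Final charges: Q1=8.93, Q2=12.50, Q3=3.57

Answer: 8.93 μC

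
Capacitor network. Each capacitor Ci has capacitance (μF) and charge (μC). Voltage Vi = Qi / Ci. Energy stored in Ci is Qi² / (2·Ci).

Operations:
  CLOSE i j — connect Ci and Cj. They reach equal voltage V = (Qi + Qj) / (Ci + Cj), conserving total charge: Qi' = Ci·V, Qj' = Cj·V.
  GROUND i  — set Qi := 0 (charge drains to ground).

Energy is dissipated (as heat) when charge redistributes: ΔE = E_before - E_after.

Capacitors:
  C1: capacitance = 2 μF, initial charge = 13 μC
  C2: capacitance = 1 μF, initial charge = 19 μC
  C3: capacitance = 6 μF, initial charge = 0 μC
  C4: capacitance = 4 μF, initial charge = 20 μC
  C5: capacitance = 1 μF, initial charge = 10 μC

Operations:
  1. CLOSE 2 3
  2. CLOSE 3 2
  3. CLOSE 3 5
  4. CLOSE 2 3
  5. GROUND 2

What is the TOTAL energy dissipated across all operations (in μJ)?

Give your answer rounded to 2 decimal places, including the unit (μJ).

Initial: C1(2μF, Q=13μC, V=6.50V), C2(1μF, Q=19μC, V=19.00V), C3(6μF, Q=0μC, V=0.00V), C4(4μF, Q=20μC, V=5.00V), C5(1μF, Q=10μC, V=10.00V)
Op 1: CLOSE 2-3: Q_total=19.00, C_total=7.00, V=2.71; Q2=2.71, Q3=16.29; dissipated=154.714
Op 2: CLOSE 3-2: Q_total=19.00, C_total=7.00, V=2.71; Q3=16.29, Q2=2.71; dissipated=0.000
Op 3: CLOSE 3-5: Q_total=26.29, C_total=7.00, V=3.76; Q3=22.53, Q5=3.76; dissipated=22.749
Op 4: CLOSE 2-3: Q_total=25.24, C_total=7.00, V=3.61; Q2=3.61, Q3=21.64; dissipated=0.464
Op 5: GROUND 2: Q2=0; energy lost=6.503
Total dissipated: 184.431 μJ

Answer: 184.43 μJ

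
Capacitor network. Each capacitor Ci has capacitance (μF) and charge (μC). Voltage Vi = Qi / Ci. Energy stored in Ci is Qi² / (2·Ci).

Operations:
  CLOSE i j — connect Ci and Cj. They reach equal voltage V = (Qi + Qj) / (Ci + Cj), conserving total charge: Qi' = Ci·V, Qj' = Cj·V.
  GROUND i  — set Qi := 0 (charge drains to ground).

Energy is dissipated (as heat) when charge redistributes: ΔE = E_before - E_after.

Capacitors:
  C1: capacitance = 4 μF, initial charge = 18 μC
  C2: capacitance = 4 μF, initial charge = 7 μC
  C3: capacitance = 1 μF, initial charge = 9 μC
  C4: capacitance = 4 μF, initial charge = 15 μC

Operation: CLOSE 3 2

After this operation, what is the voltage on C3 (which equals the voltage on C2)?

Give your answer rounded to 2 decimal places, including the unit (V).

Initial: C1(4μF, Q=18μC, V=4.50V), C2(4μF, Q=7μC, V=1.75V), C3(1μF, Q=9μC, V=9.00V), C4(4μF, Q=15μC, V=3.75V)
Op 1: CLOSE 3-2: Q_total=16.00, C_total=5.00, V=3.20; Q3=3.20, Q2=12.80; dissipated=21.025

Answer: 3.20 V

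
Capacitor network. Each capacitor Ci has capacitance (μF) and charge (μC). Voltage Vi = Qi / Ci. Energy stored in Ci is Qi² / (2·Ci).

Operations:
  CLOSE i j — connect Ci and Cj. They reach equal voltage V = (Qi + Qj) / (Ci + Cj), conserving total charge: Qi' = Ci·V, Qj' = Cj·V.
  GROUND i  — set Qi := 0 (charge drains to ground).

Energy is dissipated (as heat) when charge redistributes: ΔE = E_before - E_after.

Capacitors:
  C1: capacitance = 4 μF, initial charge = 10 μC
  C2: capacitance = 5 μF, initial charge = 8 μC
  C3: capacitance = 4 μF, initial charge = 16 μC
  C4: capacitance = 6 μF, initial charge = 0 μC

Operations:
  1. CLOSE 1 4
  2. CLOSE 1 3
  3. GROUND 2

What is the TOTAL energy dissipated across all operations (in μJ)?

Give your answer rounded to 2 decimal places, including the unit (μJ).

Initial: C1(4μF, Q=10μC, V=2.50V), C2(5μF, Q=8μC, V=1.60V), C3(4μF, Q=16μC, V=4.00V), C4(6μF, Q=0μC, V=0.00V)
Op 1: CLOSE 1-4: Q_total=10.00, C_total=10.00, V=1.00; Q1=4.00, Q4=6.00; dissipated=7.500
Op 2: CLOSE 1-3: Q_total=20.00, C_total=8.00, V=2.50; Q1=10.00, Q3=10.00; dissipated=9.000
Op 3: GROUND 2: Q2=0; energy lost=6.400
Total dissipated: 22.900 μJ

Answer: 22.90 μJ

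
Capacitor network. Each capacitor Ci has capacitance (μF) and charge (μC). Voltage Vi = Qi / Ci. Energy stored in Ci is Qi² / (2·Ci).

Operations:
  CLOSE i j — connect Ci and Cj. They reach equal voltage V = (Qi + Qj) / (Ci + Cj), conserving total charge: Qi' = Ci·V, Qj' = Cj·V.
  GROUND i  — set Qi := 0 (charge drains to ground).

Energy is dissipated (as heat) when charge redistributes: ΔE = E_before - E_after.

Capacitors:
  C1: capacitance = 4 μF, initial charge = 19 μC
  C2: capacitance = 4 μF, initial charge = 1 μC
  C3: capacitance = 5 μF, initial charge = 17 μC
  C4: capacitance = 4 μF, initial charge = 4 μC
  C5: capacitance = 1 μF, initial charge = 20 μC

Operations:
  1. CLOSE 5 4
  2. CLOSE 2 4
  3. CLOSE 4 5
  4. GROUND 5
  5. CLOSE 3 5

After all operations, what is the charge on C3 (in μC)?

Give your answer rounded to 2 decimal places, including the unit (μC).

Initial: C1(4μF, Q=19μC, V=4.75V), C2(4μF, Q=1μC, V=0.25V), C3(5μF, Q=17μC, V=3.40V), C4(4μF, Q=4μC, V=1.00V), C5(1μF, Q=20μC, V=20.00V)
Op 1: CLOSE 5-4: Q_total=24.00, C_total=5.00, V=4.80; Q5=4.80, Q4=19.20; dissipated=144.400
Op 2: CLOSE 2-4: Q_total=20.20, C_total=8.00, V=2.52; Q2=10.10, Q4=10.10; dissipated=20.703
Op 3: CLOSE 4-5: Q_total=14.90, C_total=5.00, V=2.98; Q4=11.92, Q5=2.98; dissipated=2.070
Op 4: GROUND 5: Q5=0; energy lost=4.440
Op 5: CLOSE 3-5: Q_total=17.00, C_total=6.00, V=2.83; Q3=14.17, Q5=2.83; dissipated=4.817
Final charges: Q1=19.00, Q2=10.10, Q3=14.17, Q4=11.92, Q5=2.83

Answer: 14.17 μC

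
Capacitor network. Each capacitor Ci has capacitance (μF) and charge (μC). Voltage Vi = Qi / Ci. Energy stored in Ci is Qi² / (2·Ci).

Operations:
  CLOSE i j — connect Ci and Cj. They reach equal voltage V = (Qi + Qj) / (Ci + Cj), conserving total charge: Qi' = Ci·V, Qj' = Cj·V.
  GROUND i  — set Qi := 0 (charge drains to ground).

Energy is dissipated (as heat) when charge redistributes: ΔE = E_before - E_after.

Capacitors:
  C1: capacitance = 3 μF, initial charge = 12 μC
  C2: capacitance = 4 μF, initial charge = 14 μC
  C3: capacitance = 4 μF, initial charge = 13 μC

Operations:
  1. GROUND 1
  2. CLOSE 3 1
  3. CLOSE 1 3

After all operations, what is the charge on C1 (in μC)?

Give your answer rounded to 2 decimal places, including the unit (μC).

Answer: 5.57 μC

Derivation:
Initial: C1(3μF, Q=12μC, V=4.00V), C2(4μF, Q=14μC, V=3.50V), C3(4μF, Q=13μC, V=3.25V)
Op 1: GROUND 1: Q1=0; energy lost=24.000
Op 2: CLOSE 3-1: Q_total=13.00, C_total=7.00, V=1.86; Q3=7.43, Q1=5.57; dissipated=9.054
Op 3: CLOSE 1-3: Q_total=13.00, C_total=7.00, V=1.86; Q1=5.57, Q3=7.43; dissipated=0.000
Final charges: Q1=5.57, Q2=14.00, Q3=7.43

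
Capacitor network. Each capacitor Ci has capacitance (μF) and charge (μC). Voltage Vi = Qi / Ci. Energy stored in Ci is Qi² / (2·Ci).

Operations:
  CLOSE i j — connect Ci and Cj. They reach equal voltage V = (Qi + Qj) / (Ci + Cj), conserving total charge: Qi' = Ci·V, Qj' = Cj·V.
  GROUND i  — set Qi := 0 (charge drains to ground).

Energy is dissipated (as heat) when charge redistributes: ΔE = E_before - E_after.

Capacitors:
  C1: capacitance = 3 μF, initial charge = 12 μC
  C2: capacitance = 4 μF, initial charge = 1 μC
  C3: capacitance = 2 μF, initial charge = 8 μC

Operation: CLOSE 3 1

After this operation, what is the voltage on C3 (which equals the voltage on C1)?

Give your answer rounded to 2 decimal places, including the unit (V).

Answer: 4.00 V

Derivation:
Initial: C1(3μF, Q=12μC, V=4.00V), C2(4μF, Q=1μC, V=0.25V), C3(2μF, Q=8μC, V=4.00V)
Op 1: CLOSE 3-1: Q_total=20.00, C_total=5.00, V=4.00; Q3=8.00, Q1=12.00; dissipated=0.000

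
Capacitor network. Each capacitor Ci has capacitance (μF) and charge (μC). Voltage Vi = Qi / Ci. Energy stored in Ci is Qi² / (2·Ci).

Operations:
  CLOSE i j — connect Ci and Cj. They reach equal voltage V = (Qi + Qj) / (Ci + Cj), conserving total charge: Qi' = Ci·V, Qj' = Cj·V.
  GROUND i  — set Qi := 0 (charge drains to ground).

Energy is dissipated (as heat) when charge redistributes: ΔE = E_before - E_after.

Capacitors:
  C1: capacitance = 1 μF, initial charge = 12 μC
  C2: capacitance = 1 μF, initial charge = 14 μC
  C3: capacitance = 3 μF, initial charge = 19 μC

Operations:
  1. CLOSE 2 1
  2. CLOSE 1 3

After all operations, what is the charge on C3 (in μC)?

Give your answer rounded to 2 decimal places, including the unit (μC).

Answer: 24.00 μC

Derivation:
Initial: C1(1μF, Q=12μC, V=12.00V), C2(1μF, Q=14μC, V=14.00V), C3(3μF, Q=19μC, V=6.33V)
Op 1: CLOSE 2-1: Q_total=26.00, C_total=2.00, V=13.00; Q2=13.00, Q1=13.00; dissipated=1.000
Op 2: CLOSE 1-3: Q_total=32.00, C_total=4.00, V=8.00; Q1=8.00, Q3=24.00; dissipated=16.667
Final charges: Q1=8.00, Q2=13.00, Q3=24.00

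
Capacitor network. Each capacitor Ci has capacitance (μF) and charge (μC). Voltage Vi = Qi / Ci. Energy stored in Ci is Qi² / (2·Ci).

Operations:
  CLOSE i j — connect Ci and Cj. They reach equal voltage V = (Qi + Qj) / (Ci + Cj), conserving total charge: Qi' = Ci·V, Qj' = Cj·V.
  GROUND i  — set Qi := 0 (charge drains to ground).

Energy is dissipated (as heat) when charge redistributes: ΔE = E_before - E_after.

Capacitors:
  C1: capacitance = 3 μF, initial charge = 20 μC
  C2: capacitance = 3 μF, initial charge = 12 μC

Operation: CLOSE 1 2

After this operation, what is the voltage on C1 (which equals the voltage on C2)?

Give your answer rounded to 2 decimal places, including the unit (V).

Initial: C1(3μF, Q=20μC, V=6.67V), C2(3μF, Q=12μC, V=4.00V)
Op 1: CLOSE 1-2: Q_total=32.00, C_total=6.00, V=5.33; Q1=16.00, Q2=16.00; dissipated=5.333

Answer: 5.33 V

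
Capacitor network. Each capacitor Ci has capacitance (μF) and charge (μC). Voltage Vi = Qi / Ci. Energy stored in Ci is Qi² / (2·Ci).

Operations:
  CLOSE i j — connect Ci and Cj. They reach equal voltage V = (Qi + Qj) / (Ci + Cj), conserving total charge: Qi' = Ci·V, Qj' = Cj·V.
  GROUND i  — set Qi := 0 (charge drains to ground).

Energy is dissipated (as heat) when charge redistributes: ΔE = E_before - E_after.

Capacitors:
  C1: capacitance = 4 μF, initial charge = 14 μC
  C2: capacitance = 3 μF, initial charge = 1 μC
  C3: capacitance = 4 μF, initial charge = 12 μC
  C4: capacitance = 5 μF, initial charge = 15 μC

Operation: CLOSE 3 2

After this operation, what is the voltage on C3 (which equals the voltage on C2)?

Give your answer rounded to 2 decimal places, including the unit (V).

Answer: 1.86 V

Derivation:
Initial: C1(4μF, Q=14μC, V=3.50V), C2(3μF, Q=1μC, V=0.33V), C3(4μF, Q=12μC, V=3.00V), C4(5μF, Q=15μC, V=3.00V)
Op 1: CLOSE 3-2: Q_total=13.00, C_total=7.00, V=1.86; Q3=7.43, Q2=5.57; dissipated=6.095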